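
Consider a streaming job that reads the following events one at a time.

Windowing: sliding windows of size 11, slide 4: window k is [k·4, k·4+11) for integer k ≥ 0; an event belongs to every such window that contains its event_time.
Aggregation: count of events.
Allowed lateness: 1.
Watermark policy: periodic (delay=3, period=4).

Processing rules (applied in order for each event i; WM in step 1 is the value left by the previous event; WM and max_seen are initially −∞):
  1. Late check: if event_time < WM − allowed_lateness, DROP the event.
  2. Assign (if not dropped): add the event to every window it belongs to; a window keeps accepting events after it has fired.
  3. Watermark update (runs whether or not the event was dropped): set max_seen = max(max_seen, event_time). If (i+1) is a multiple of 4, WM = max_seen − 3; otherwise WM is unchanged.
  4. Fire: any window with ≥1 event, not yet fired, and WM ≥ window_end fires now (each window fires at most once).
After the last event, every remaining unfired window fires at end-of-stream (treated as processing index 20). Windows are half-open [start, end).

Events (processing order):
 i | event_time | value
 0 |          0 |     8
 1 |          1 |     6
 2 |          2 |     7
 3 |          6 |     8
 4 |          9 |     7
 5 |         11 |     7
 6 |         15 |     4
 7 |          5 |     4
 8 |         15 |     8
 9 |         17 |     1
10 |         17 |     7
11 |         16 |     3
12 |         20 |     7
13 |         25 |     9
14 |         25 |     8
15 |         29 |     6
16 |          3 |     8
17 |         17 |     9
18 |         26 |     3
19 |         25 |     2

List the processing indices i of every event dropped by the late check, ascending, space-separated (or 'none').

i=0 t=0 v=8: → [0,11); WM=−∞
i=1 t=1 v=6: → [0,11); WM=−∞
i=2 t=2 v=7: → [0,11); WM=−∞
i=3 t=6 v=8: → [4,15),[0,11); WM=3
i=4 t=9 v=7: → [8,19),[4,15),[0,11); WM=3
i=5 t=11 v=7: → [8,19),[4,15); WM=3
i=6 t=15 v=4: → [12,23),[8,19); WM=3
i=7 t=5 v=4: → [4,15),[0,11); WM=12; [0,11) fires=6
i=8 t=15 v=8: → [12,23),[8,19); WM=12
i=9 t=17 v=1: → [16,27),[12,23),[8,19); WM=12
i=10 t=17 v=7: → [16,27),[12,23),[8,19); WM=12
i=11 t=16 v=3: → [16,27),[12,23),[8,19); WM=14
i=12 t=20 v=7: → [20,31),[16,27),[12,23); WM=14
i=13 t=25 v=9: → [24,35),[20,31),[16,27); WM=14
i=14 t=25 v=8: → [24,35),[20,31),[16,27); WM=14
i=15 t=29 v=6: → [28,39),[24,35),[20,31); WM=26; [4,15) fires=4 [8,19) fires=7 [12,23) fires=6
i=16 t=3 v=8: DROP (t<26-1); WM=26
i=17 t=17 v=9: DROP (t<26-1); WM=26
i=18 t=26 v=3: → [24,35),[20,31),[16,27); WM=26
i=19 t=25 v=2: → [24,35),[20,31),[16,27); WM=26

16 17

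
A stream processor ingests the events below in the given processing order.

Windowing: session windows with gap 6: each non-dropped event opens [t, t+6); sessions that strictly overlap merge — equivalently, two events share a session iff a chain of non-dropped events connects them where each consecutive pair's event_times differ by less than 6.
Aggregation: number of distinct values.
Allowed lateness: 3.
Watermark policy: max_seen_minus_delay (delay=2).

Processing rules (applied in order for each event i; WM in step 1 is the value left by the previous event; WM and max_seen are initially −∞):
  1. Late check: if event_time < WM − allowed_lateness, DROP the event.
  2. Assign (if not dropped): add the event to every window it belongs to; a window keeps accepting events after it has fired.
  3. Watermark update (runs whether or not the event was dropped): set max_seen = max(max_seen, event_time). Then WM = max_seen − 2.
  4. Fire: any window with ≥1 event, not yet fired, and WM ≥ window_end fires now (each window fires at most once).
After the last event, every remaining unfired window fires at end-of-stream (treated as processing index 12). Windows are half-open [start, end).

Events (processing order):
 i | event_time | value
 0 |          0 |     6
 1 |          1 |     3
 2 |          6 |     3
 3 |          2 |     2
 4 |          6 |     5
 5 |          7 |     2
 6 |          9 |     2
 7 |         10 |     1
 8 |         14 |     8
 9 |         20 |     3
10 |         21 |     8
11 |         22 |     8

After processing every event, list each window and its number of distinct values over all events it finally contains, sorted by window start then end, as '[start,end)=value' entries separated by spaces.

[0,20)=6 [20,28)=2

i=0 t=0 v=6: → [0,6); WM=-2
i=1 t=1 v=3: → [0,7); WM=-1
i=2 t=6 v=3: → [0,12); WM=4
i=3 t=2 v=2: → [0,12); WM=4
i=4 t=6 v=5: → [0,12); WM=4
i=5 t=7 v=2: → [0,13); WM=5
i=6 t=9 v=2: → [0,15); WM=7
i=7 t=10 v=1: → [0,16); WM=8
i=8 t=14 v=8: → [0,20); WM=12
i=9 t=20 v=3: → [20,26); WM=18
i=10 t=21 v=8: → [20,27); WM=19
i=11 t=22 v=8: → [20,28); WM=20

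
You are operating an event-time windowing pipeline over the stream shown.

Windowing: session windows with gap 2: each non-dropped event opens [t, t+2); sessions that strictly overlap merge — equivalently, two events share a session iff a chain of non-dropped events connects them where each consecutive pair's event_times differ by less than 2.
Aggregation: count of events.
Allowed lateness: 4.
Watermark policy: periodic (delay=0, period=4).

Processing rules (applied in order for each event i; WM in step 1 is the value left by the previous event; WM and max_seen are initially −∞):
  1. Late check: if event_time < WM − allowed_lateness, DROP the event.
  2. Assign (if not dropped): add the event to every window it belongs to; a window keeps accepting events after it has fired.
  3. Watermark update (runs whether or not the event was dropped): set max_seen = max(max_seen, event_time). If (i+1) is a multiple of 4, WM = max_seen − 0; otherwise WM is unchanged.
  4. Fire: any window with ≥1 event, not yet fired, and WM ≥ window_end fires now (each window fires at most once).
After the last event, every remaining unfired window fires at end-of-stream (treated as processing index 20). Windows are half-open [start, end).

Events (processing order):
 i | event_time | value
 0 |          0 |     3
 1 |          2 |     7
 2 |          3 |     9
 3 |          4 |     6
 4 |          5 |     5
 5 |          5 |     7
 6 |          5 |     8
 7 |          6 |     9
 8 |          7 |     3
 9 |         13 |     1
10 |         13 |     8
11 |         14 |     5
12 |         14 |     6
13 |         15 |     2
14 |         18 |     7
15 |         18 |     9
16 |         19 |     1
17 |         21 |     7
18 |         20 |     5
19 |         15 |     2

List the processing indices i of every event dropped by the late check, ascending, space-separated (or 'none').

i=0 t=0 v=3: → [0,2); WM=−∞
i=1 t=2 v=7: → [2,4); WM=−∞
i=2 t=3 v=9: → [2,5); WM=−∞
i=3 t=4 v=6: → [2,6); WM=4
i=4 t=5 v=5: → [2,7); WM=4
i=5 t=5 v=7: → [2,7); WM=4
i=6 t=5 v=8: → [2,7); WM=4
i=7 t=6 v=9: → [2,8); WM=6
i=8 t=7 v=3: → [2,9); WM=6
i=9 t=13 v=1: → [13,15); WM=6
i=10 t=13 v=8: → [13,15); WM=6
i=11 t=14 v=5: → [13,16); WM=14
i=12 t=14 v=6: → [13,16); WM=14
i=13 t=15 v=2: → [13,17); WM=14
i=14 t=18 v=7: → [18,20); WM=14
i=15 t=18 v=9: → [18,20); WM=18
i=16 t=19 v=1: → [18,21); WM=18
i=17 t=21 v=7: → [21,23); WM=18
i=18 t=20 v=5: → [18,23); WM=18
i=19 t=15 v=2: → [13,17); WM=21

none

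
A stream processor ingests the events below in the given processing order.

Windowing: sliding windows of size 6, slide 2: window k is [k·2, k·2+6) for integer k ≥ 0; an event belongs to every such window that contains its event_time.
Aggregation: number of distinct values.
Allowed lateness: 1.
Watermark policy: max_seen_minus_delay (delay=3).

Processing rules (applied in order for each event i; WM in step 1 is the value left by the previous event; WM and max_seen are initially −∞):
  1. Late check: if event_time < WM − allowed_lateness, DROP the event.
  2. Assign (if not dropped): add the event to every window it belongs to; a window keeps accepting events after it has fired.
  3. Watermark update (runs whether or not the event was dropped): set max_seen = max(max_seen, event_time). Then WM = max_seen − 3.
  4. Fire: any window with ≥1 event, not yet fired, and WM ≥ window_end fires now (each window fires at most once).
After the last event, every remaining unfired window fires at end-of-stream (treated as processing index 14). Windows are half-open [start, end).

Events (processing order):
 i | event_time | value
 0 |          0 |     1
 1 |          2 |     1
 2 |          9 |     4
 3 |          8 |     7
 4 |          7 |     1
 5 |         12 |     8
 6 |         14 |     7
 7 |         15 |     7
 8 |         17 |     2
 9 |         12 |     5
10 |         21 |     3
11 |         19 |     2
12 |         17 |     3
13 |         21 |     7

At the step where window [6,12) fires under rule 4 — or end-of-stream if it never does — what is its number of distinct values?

i=0 t=0 v=1: → [0,6); WM=-3
i=1 t=2 v=1: → [2,8),[0,6); WM=-1
i=2 t=9 v=4: → [8,14),[6,12),[4,10); WM=6; [0,6) fires=1
i=3 t=8 v=7: → [8,14),[6,12),[4,10); WM=6
i=4 t=7 v=1: → [6,12),[4,10),[2,8); WM=6
i=5 t=12 v=8: → [12,18),[10,16),[8,14); WM=9; [2,8) fires=1
i=6 t=14 v=7: → [14,20),[12,18),[10,16); WM=11; [4,10) fires=3
i=7 t=15 v=7: → [14,20),[12,18),[10,16); WM=12; [6,12) fires=3
i=8 t=17 v=2: → [16,22),[14,20),[12,18); WM=14; [8,14) fires=3
i=9 t=12 v=5: DROP (t<14-1); WM=14
i=10 t=21 v=3: → [20,26),[18,24),[16,22); WM=18; [10,16) fires=2 [12,18) fires=3
i=11 t=19 v=2: → [18,24),[16,22),[14,20); WM=18
i=12 t=17 v=3: → [16,22),[14,20),[12,18); WM=18
i=13 t=21 v=7: → [20,26),[18,24),[16,22); WM=18

3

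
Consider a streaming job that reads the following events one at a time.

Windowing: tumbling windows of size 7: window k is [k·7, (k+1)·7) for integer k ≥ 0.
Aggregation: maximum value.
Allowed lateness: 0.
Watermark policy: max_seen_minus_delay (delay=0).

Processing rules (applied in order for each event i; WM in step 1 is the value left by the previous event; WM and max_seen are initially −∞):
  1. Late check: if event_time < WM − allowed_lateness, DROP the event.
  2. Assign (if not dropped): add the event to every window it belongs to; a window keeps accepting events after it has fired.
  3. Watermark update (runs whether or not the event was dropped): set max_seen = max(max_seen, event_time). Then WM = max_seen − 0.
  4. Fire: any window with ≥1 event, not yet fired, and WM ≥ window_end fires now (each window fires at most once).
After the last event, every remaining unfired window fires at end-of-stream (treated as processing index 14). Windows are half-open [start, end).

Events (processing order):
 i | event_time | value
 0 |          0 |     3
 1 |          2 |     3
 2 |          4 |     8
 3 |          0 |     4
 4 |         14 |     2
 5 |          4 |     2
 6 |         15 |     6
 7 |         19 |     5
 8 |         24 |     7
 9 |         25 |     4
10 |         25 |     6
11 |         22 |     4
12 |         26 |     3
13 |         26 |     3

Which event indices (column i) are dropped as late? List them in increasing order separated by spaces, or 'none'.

i=0 t=0 v=3: → [0,7); WM=0
i=1 t=2 v=3: → [0,7); WM=2
i=2 t=4 v=8: → [0,7); WM=4
i=3 t=0 v=4: DROP (t<4-0); WM=4
i=4 t=14 v=2: → [14,21); WM=14; [0,7) fires=8
i=5 t=4 v=2: DROP (t<14-0); WM=14
i=6 t=15 v=6: → [14,21); WM=15
i=7 t=19 v=5: → [14,21); WM=19
i=8 t=24 v=7: → [21,28); WM=24; [14,21) fires=6
i=9 t=25 v=4: → [21,28); WM=25
i=10 t=25 v=6: → [21,28); WM=25
i=11 t=22 v=4: DROP (t<25-0); WM=25
i=12 t=26 v=3: → [21,28); WM=26
i=13 t=26 v=3: → [21,28); WM=26

3 5 11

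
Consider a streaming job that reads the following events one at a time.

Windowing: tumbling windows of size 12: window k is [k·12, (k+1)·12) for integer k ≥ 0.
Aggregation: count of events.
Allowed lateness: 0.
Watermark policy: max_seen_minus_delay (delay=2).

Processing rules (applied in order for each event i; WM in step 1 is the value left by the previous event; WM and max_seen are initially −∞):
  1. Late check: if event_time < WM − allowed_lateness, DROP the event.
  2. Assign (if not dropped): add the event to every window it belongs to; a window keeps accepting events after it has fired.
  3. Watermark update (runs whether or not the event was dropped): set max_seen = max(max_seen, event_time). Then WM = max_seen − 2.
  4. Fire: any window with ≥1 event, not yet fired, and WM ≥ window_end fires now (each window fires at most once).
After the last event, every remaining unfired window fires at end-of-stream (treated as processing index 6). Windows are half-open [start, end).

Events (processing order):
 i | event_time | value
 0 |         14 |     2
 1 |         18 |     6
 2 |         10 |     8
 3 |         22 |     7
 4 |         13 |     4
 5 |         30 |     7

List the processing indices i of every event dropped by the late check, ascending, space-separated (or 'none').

2 4

i=0 t=14 v=2: → [12,24); WM=12
i=1 t=18 v=6: → [12,24); WM=16
i=2 t=10 v=8: DROP (t<16-0); WM=16
i=3 t=22 v=7: → [12,24); WM=20
i=4 t=13 v=4: DROP (t<20-0); WM=20
i=5 t=30 v=7: → [24,36); WM=28; [12,24) fires=3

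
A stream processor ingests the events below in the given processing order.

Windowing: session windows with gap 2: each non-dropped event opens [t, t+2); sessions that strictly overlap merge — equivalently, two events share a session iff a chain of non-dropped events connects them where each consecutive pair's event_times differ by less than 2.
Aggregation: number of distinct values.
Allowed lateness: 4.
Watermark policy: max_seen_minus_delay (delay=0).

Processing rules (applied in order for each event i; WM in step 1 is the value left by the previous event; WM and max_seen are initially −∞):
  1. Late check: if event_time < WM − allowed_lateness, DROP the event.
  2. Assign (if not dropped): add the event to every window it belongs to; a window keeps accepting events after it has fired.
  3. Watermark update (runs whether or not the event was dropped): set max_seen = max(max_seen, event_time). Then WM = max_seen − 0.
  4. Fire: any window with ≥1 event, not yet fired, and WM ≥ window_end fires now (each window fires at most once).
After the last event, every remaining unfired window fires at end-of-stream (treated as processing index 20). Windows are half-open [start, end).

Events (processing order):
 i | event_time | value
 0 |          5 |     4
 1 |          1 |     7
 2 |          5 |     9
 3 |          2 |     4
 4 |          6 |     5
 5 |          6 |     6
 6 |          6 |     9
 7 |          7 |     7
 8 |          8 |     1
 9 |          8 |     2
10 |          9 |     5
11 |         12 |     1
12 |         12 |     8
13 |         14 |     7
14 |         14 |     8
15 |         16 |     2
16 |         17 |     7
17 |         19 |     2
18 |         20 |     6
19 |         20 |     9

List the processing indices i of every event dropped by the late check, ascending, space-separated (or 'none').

none

i=0 t=5 v=4: → [5,7); WM=5
i=1 t=1 v=7: → [1,3); WM=5
i=2 t=5 v=9: → [5,7); WM=5
i=3 t=2 v=4: → [1,4); WM=5
i=4 t=6 v=5: → [5,8); WM=6
i=5 t=6 v=6: → [5,8); WM=6
i=6 t=6 v=9: → [5,8); WM=6
i=7 t=7 v=7: → [5,9); WM=7
i=8 t=8 v=1: → [5,10); WM=8
i=9 t=8 v=2: → [5,10); WM=8
i=10 t=9 v=5: → [5,11); WM=9
i=11 t=12 v=1: → [12,14); WM=12
i=12 t=12 v=8: → [12,14); WM=12
i=13 t=14 v=7: → [14,16); WM=14
i=14 t=14 v=8: → [14,16); WM=14
i=15 t=16 v=2: → [16,18); WM=16
i=16 t=17 v=7: → [16,19); WM=17
i=17 t=19 v=2: → [19,21); WM=19
i=18 t=20 v=6: → [19,22); WM=20
i=19 t=20 v=9: → [19,22); WM=20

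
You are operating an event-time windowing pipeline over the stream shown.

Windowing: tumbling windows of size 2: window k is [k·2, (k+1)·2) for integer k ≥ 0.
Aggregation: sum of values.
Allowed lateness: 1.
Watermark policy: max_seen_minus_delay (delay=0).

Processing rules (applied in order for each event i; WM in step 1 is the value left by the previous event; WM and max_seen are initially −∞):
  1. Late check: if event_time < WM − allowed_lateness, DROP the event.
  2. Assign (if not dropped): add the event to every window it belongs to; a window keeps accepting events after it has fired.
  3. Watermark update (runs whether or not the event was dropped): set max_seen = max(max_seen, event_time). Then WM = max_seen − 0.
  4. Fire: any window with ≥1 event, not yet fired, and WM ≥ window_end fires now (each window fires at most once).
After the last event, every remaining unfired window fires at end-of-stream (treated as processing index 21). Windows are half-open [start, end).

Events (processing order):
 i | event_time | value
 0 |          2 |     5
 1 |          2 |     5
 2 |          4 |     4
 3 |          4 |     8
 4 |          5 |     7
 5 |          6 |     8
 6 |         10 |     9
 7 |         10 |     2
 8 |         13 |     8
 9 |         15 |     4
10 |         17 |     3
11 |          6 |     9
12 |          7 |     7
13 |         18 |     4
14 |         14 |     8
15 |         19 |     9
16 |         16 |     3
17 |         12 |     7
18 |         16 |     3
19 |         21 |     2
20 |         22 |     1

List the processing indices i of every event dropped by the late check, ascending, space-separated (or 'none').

i=0 t=2 v=5: → [2,4); WM=2
i=1 t=2 v=5: → [2,4); WM=2
i=2 t=4 v=4: → [4,6); WM=4; [2,4) fires=10
i=3 t=4 v=8: → [4,6); WM=4
i=4 t=5 v=7: → [4,6); WM=5
i=5 t=6 v=8: → [6,8); WM=6; [4,6) fires=19
i=6 t=10 v=9: → [10,12); WM=10; [6,8) fires=8
i=7 t=10 v=2: → [10,12); WM=10
i=8 t=13 v=8: → [12,14); WM=13; [10,12) fires=11
i=9 t=15 v=4: → [14,16); WM=15; [12,14) fires=8
i=10 t=17 v=3: → [16,18); WM=17; [14,16) fires=4
i=11 t=6 v=9: DROP (t<17-1); WM=17
i=12 t=7 v=7: DROP (t<17-1); WM=17
i=13 t=18 v=4: → [18,20); WM=18; [16,18) fires=3
i=14 t=14 v=8: DROP (t<18-1); WM=18
i=15 t=19 v=9: → [18,20); WM=19
i=16 t=16 v=3: DROP (t<19-1); WM=19
i=17 t=12 v=7: DROP (t<19-1); WM=19
i=18 t=16 v=3: DROP (t<19-1); WM=19
i=19 t=21 v=2: → [20,22); WM=21; [18,20) fires=13
i=20 t=22 v=1: → [22,24); WM=22; [20,22) fires=2

11 12 14 16 17 18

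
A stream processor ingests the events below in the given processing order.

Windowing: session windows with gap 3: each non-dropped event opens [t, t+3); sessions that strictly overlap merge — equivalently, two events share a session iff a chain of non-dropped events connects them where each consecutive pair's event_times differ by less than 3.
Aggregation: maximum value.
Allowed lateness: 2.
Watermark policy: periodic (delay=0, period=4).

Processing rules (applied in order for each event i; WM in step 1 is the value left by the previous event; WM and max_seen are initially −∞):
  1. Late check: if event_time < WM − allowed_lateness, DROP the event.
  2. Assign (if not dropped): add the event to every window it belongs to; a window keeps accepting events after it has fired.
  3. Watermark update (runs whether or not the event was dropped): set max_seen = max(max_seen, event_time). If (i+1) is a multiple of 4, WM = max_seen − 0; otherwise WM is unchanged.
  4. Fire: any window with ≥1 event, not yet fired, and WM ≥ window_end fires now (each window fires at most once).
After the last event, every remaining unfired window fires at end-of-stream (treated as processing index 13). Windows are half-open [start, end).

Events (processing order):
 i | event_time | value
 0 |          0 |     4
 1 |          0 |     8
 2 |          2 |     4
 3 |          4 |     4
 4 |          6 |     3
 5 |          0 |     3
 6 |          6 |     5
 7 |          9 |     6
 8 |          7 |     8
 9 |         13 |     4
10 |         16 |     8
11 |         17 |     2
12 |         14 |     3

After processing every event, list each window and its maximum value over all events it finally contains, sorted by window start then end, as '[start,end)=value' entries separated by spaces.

i=0 t=0 v=4: → [0,3); WM=−∞
i=1 t=0 v=8: → [0,3); WM=−∞
i=2 t=2 v=4: → [0,5); WM=−∞
i=3 t=4 v=4: → [0,7); WM=4
i=4 t=6 v=3: → [0,9); WM=4
i=5 t=0 v=3: DROP (t<4-2); WM=4
i=6 t=6 v=5: → [0,9); WM=4
i=7 t=9 v=6: → [9,12); WM=9
i=8 t=7 v=8: → [0,12); WM=9
i=9 t=13 v=4: → [13,16); WM=9
i=10 t=16 v=8: → [16,19); WM=9
i=11 t=17 v=2: → [16,20); WM=17
i=12 t=14 v=3: DROP (t<17-2); WM=17

[0,12)=8 [13,16)=4 [16,20)=8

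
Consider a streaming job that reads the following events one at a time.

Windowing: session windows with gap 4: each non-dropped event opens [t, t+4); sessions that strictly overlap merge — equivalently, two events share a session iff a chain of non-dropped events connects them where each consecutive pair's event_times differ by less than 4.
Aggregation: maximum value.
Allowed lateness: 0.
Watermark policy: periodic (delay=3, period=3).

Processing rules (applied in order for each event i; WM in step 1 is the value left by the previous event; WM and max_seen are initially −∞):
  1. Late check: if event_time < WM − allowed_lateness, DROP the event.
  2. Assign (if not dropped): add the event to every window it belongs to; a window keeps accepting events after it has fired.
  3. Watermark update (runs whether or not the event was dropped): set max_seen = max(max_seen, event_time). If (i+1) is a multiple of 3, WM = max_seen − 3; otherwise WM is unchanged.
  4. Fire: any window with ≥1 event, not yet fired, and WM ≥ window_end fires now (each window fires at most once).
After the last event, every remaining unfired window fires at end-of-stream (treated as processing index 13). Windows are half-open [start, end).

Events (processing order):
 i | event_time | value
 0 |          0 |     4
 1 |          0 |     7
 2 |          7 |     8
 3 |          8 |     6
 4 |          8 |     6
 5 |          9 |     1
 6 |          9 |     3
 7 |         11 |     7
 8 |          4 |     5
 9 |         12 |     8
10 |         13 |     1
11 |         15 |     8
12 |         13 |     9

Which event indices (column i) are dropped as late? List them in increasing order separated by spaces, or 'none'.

i=0 t=0 v=4: → [0,4); WM=−∞
i=1 t=0 v=7: → [0,4); WM=−∞
i=2 t=7 v=8: → [7,11); WM=4
i=3 t=8 v=6: → [7,12); WM=4
i=4 t=8 v=6: → [7,12); WM=4
i=5 t=9 v=1: → [7,13); WM=6
i=6 t=9 v=3: → [7,13); WM=6
i=7 t=11 v=7: → [7,15); WM=6
i=8 t=4 v=5: DROP (t<6-0); WM=8
i=9 t=12 v=8: → [7,16); WM=8
i=10 t=13 v=1: → [7,17); WM=8
i=11 t=15 v=8: → [7,19); WM=12
i=12 t=13 v=9: → [7,19); WM=12

8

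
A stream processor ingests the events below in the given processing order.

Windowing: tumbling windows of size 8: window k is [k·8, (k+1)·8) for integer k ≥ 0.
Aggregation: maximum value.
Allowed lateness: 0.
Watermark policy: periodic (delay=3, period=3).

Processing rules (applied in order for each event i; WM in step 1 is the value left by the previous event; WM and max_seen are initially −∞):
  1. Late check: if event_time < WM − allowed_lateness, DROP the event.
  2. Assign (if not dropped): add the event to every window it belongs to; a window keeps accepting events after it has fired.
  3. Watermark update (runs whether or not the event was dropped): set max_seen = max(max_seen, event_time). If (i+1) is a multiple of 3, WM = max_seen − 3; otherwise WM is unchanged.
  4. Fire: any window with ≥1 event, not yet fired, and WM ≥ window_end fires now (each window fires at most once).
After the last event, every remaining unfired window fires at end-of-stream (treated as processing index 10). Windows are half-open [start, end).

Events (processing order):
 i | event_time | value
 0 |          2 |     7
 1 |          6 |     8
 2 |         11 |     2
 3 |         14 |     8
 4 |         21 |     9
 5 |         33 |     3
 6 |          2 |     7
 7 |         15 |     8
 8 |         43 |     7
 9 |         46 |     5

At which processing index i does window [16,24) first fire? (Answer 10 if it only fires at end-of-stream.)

5

i=0 t=2 v=7: → [0,8); WM=−∞
i=1 t=6 v=8: → [0,8); WM=−∞
i=2 t=11 v=2: → [8,16); WM=8; [0,8) fires=8
i=3 t=14 v=8: → [8,16); WM=8
i=4 t=21 v=9: → [16,24); WM=8
i=5 t=33 v=3: → [32,40); WM=30; [8,16) fires=8 [16,24) fires=9
i=6 t=2 v=7: DROP (t<30-0); WM=30
i=7 t=15 v=8: DROP (t<30-0); WM=30
i=8 t=43 v=7: → [40,48); WM=40; [32,40) fires=3
i=9 t=46 v=5: → [40,48); WM=40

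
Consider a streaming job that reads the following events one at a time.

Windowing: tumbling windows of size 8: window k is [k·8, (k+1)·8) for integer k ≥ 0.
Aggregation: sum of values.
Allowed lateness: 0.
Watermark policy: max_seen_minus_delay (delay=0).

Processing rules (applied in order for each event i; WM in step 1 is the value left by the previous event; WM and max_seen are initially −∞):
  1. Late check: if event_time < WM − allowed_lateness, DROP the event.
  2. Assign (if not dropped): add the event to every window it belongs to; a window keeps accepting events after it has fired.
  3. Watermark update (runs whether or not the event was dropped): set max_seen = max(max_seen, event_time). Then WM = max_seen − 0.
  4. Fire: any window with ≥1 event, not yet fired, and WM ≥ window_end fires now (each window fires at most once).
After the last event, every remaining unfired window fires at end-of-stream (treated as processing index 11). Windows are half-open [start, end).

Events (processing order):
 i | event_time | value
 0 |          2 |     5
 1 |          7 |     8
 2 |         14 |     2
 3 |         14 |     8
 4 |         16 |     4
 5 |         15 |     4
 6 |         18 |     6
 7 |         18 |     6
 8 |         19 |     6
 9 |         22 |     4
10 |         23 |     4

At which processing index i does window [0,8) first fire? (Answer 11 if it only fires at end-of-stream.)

2

i=0 t=2 v=5: → [0,8); WM=2
i=1 t=7 v=8: → [0,8); WM=7
i=2 t=14 v=2: → [8,16); WM=14; [0,8) fires=13
i=3 t=14 v=8: → [8,16); WM=14
i=4 t=16 v=4: → [16,24); WM=16; [8,16) fires=10
i=5 t=15 v=4: DROP (t<16-0); WM=16
i=6 t=18 v=6: → [16,24); WM=18
i=7 t=18 v=6: → [16,24); WM=18
i=8 t=19 v=6: → [16,24); WM=19
i=9 t=22 v=4: → [16,24); WM=22
i=10 t=23 v=4: → [16,24); WM=23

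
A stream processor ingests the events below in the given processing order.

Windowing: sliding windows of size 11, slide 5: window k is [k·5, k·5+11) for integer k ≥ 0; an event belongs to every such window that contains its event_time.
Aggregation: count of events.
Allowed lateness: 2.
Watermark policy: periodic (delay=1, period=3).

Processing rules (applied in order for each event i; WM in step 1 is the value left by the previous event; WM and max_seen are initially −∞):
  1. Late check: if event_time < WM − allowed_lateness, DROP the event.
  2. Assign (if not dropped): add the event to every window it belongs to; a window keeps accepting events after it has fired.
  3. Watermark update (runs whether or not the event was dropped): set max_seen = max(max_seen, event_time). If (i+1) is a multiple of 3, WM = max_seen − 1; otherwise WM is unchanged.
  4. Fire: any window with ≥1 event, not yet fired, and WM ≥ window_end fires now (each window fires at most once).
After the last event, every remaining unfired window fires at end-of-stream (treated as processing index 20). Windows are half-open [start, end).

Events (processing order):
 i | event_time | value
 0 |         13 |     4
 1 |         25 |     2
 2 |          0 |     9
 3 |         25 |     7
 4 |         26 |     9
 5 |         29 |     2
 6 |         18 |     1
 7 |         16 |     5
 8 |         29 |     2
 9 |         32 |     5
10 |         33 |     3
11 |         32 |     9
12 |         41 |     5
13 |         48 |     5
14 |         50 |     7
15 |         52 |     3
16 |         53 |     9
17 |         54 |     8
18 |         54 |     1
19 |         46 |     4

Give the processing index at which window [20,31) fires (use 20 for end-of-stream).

11

i=0 t=13 v=4: → [10,21),[5,16); WM=−∞
i=1 t=25 v=2: → [25,36),[20,31),[15,26); WM=−∞
i=2 t=0 v=9: → [0,11); WM=24; [0,11) fires=1 [5,16) fires=1 [10,21) fires=1
i=3 t=25 v=7: → [25,36),[20,31),[15,26); WM=24
i=4 t=26 v=9: → [25,36),[20,31); WM=24
i=5 t=29 v=2: → [25,36),[20,31); WM=28; [15,26) fires=2
i=6 t=18 v=1: DROP (t<28-2); WM=28
i=7 t=16 v=5: DROP (t<28-2); WM=28
i=8 t=29 v=2: → [25,36),[20,31); WM=28
i=9 t=32 v=5: → [30,41),[25,36); WM=28
i=10 t=33 v=3: → [30,41),[25,36); WM=28
i=11 t=32 v=9: → [30,41),[25,36); WM=32; [20,31) fires=5
i=12 t=41 v=5: → [40,51),[35,46); WM=32
i=13 t=48 v=5: → [45,56),[40,51); WM=32
i=14 t=50 v=7: → [50,61),[45,56),[40,51); WM=49; [25,36) fires=8 [30,41) fires=3 [35,46) fires=1
i=15 t=52 v=3: → [50,61),[45,56); WM=49
i=16 t=53 v=9: → [50,61),[45,56); WM=49
i=17 t=54 v=8: → [50,61),[45,56); WM=53; [40,51) fires=3
i=18 t=54 v=1: → [50,61),[45,56); WM=53
i=19 t=46 v=4: DROP (t<53-2); WM=53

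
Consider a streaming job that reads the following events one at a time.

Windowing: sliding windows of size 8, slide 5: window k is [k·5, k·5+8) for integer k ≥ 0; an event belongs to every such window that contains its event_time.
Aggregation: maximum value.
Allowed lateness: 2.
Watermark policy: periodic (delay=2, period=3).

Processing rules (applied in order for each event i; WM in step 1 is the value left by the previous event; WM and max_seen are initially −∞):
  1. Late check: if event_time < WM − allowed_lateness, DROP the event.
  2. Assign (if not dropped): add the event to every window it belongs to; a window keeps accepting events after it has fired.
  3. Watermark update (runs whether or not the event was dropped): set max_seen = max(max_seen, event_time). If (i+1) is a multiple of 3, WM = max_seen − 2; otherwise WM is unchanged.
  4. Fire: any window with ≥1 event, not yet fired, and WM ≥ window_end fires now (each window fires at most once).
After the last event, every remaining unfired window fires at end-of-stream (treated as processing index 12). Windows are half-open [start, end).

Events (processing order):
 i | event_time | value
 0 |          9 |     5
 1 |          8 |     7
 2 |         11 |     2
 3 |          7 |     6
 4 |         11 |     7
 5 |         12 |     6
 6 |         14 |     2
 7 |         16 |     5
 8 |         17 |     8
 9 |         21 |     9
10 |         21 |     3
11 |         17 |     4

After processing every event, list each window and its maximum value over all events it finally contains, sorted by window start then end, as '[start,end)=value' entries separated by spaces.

i=0 t=9 v=5: → [5,13); WM=−∞
i=1 t=8 v=7: → [5,13); WM=−∞
i=2 t=11 v=2: → [10,18),[5,13); WM=9
i=3 t=7 v=6: → [5,13),[0,8); WM=9; [0,8) fires=6
i=4 t=11 v=7: → [10,18),[5,13); WM=9
i=5 t=12 v=6: → [10,18),[5,13); WM=10
i=6 t=14 v=2: → [10,18); WM=10
i=7 t=16 v=5: → [15,23),[10,18); WM=10
i=8 t=17 v=8: → [15,23),[10,18); WM=15; [5,13) fires=7
i=9 t=21 v=9: → [20,28),[15,23); WM=15
i=10 t=21 v=3: → [20,28),[15,23); WM=15
i=11 t=17 v=4: → [15,23),[10,18); WM=19; [10,18) fires=8

[0,8)=6 [5,13)=7 [10,18)=8 [15,23)=9 [20,28)=9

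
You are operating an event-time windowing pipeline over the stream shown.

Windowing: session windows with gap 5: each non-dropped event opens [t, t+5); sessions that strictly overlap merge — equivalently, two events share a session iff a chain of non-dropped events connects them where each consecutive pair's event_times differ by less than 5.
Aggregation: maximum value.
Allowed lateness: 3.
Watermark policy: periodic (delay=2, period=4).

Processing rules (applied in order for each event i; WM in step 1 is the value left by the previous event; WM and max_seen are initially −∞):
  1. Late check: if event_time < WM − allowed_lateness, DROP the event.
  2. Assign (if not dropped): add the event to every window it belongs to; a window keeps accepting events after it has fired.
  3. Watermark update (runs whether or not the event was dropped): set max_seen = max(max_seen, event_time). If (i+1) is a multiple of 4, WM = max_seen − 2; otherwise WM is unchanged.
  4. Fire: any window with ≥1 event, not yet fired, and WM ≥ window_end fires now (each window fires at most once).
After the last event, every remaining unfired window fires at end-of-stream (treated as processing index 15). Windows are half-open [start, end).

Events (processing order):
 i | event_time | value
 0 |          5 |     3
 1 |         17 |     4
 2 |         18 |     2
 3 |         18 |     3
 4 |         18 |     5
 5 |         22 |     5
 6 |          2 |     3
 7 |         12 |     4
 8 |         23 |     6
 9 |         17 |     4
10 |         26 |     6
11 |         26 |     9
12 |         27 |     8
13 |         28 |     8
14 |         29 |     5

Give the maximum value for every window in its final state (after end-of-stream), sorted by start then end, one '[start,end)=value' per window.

i=0 t=5 v=3: → [5,10); WM=−∞
i=1 t=17 v=4: → [17,22); WM=−∞
i=2 t=18 v=2: → [17,23); WM=−∞
i=3 t=18 v=3: → [17,23); WM=16
i=4 t=18 v=5: → [17,23); WM=16
i=5 t=22 v=5: → [17,27); WM=16
i=6 t=2 v=3: DROP (t<16-3); WM=16
i=7 t=12 v=4: DROP (t<16-3); WM=20
i=8 t=23 v=6: → [17,28); WM=20
i=9 t=17 v=4: → [17,28); WM=20
i=10 t=26 v=6: → [17,31); WM=20
i=11 t=26 v=9: → [17,31); WM=24
i=12 t=27 v=8: → [17,32); WM=24
i=13 t=28 v=8: → [17,33); WM=24
i=14 t=29 v=5: → [17,34); WM=24

[5,10)=3 [17,34)=9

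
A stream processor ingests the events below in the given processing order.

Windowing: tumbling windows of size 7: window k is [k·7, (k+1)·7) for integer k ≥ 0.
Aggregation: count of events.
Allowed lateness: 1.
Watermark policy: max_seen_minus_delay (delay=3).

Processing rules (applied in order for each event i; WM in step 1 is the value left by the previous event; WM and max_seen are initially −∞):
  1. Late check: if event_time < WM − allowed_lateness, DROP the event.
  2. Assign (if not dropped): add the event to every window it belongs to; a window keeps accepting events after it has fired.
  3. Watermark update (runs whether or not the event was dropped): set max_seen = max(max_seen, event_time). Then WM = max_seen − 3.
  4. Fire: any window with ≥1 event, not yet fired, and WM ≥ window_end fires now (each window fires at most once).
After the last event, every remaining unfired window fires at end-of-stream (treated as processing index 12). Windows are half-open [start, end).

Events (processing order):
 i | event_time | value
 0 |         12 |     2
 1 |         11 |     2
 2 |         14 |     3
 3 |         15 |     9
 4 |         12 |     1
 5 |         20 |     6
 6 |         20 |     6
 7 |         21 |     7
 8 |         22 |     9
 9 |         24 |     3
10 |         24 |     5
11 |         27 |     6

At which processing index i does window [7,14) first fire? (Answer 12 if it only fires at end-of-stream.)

5

i=0 t=12 v=2: → [7,14); WM=9
i=1 t=11 v=2: → [7,14); WM=9
i=2 t=14 v=3: → [14,21); WM=11
i=3 t=15 v=9: → [14,21); WM=12
i=4 t=12 v=1: → [7,14); WM=12
i=5 t=20 v=6: → [14,21); WM=17; [7,14) fires=3
i=6 t=20 v=6: → [14,21); WM=17
i=7 t=21 v=7: → [21,28); WM=18
i=8 t=22 v=9: → [21,28); WM=19
i=9 t=24 v=3: → [21,28); WM=21; [14,21) fires=4
i=10 t=24 v=5: → [21,28); WM=21
i=11 t=27 v=6: → [21,28); WM=24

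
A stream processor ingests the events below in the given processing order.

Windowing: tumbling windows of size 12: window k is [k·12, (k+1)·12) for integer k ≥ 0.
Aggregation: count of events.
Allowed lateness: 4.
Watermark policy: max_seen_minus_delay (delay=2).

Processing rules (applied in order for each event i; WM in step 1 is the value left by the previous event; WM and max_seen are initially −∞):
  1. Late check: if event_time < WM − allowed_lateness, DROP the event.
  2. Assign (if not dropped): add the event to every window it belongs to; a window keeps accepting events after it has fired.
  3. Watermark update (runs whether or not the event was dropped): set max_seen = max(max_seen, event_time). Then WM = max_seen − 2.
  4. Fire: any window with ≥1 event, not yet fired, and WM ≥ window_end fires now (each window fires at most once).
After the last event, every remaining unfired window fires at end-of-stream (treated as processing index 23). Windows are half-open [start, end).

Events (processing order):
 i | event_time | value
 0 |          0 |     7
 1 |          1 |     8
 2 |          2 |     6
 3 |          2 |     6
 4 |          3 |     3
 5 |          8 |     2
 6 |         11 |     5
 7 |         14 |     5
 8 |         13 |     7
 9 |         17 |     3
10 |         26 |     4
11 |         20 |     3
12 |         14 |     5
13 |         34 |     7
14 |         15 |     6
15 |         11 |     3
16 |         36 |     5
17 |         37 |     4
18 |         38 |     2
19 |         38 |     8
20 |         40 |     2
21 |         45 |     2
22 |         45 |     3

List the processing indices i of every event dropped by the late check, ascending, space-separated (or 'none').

12 14 15

i=0 t=0 v=7: → [0,12); WM=-2
i=1 t=1 v=8: → [0,12); WM=-1
i=2 t=2 v=6: → [0,12); WM=0
i=3 t=2 v=6: → [0,12); WM=0
i=4 t=3 v=3: → [0,12); WM=1
i=5 t=8 v=2: → [0,12); WM=6
i=6 t=11 v=5: → [0,12); WM=9
i=7 t=14 v=5: → [12,24); WM=12; [0,12) fires=7
i=8 t=13 v=7: → [12,24); WM=12
i=9 t=17 v=3: → [12,24); WM=15
i=10 t=26 v=4: → [24,36); WM=24; [12,24) fires=3
i=11 t=20 v=3: → [12,24); WM=24
i=12 t=14 v=5: DROP (t<24-4); WM=24
i=13 t=34 v=7: → [24,36); WM=32
i=14 t=15 v=6: DROP (t<32-4); WM=32
i=15 t=11 v=3: DROP (t<32-4); WM=32
i=16 t=36 v=5: → [36,48); WM=34
i=17 t=37 v=4: → [36,48); WM=35
i=18 t=38 v=2: → [36,48); WM=36; [24,36) fires=2
i=19 t=38 v=8: → [36,48); WM=36
i=20 t=40 v=2: → [36,48); WM=38
i=21 t=45 v=2: → [36,48); WM=43
i=22 t=45 v=3: → [36,48); WM=43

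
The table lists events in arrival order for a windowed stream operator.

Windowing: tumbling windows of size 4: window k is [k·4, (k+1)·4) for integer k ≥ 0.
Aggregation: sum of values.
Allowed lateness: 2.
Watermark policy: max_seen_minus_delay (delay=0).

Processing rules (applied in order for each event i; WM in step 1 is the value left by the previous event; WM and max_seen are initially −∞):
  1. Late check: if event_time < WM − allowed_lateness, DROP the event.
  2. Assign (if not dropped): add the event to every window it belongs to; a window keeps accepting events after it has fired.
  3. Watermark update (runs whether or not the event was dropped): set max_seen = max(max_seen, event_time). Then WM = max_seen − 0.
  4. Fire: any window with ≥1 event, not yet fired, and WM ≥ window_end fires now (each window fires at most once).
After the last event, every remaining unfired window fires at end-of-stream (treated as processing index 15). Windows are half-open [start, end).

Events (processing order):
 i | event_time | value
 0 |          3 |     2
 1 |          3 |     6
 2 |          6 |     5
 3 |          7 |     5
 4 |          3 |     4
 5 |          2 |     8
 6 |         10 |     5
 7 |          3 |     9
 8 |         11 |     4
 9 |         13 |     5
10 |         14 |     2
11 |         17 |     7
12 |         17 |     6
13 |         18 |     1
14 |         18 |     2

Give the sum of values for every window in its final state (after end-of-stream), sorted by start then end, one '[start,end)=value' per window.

[0,4)=8 [4,8)=10 [8,12)=9 [12,16)=7 [16,20)=16

i=0 t=3 v=2: → [0,4); WM=3
i=1 t=3 v=6: → [0,4); WM=3
i=2 t=6 v=5: → [4,8); WM=6; [0,4) fires=8
i=3 t=7 v=5: → [4,8); WM=7
i=4 t=3 v=4: DROP (t<7-2); WM=7
i=5 t=2 v=8: DROP (t<7-2); WM=7
i=6 t=10 v=5: → [8,12); WM=10; [4,8) fires=10
i=7 t=3 v=9: DROP (t<10-2); WM=10
i=8 t=11 v=4: → [8,12); WM=11
i=9 t=13 v=5: → [12,16); WM=13; [8,12) fires=9
i=10 t=14 v=2: → [12,16); WM=14
i=11 t=17 v=7: → [16,20); WM=17; [12,16) fires=7
i=12 t=17 v=6: → [16,20); WM=17
i=13 t=18 v=1: → [16,20); WM=18
i=14 t=18 v=2: → [16,20); WM=18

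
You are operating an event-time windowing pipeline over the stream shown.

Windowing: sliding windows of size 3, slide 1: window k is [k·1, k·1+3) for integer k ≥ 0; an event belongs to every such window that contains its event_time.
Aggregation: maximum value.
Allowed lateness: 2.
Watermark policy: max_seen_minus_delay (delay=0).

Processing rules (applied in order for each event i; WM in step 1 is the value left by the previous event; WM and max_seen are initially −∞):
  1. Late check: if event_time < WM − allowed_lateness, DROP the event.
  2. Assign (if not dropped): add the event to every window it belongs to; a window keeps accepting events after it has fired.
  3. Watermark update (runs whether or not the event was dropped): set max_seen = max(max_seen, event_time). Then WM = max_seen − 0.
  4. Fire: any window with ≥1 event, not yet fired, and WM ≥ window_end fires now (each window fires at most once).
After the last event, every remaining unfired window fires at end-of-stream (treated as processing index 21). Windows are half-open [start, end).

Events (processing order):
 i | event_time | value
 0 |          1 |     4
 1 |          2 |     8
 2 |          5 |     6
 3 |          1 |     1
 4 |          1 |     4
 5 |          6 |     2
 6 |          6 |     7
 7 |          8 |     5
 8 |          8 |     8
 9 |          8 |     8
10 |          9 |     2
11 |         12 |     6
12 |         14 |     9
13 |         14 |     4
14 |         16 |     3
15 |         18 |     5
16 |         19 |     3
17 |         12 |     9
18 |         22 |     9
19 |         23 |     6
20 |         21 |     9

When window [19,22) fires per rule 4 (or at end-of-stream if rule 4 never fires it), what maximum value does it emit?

3

i=0 t=1 v=4: → [1,4),[0,3); WM=1
i=1 t=2 v=8: → [2,5),[1,4),[0,3); WM=2
i=2 t=5 v=6: → [5,8),[4,7),[3,6); WM=5; [0,3) fires=8 [1,4) fires=8 [2,5) fires=8
i=3 t=1 v=1: DROP (t<5-2); WM=5
i=4 t=1 v=4: DROP (t<5-2); WM=5
i=5 t=6 v=2: → [6,9),[5,8),[4,7); WM=6; [3,6) fires=6
i=6 t=6 v=7: → [6,9),[5,8),[4,7); WM=6
i=7 t=8 v=5: → [8,11),[7,10),[6,9); WM=8; [4,7) fires=7 [5,8) fires=7
i=8 t=8 v=8: → [8,11),[7,10),[6,9); WM=8
i=9 t=8 v=8: → [8,11),[7,10),[6,9); WM=8
i=10 t=9 v=2: → [9,12),[8,11),[7,10); WM=9; [6,9) fires=8
i=11 t=12 v=6: → [12,15),[11,14),[10,13); WM=12; [7,10) fires=8 [8,11) fires=8 [9,12) fires=2
i=12 t=14 v=9: → [14,17),[13,16),[12,15); WM=14; [10,13) fires=6 [11,14) fires=6
i=13 t=14 v=4: → [14,17),[13,16),[12,15); WM=14
i=14 t=16 v=3: → [16,19),[15,18),[14,17); WM=16; [12,15) fires=9 [13,16) fires=9
i=15 t=18 v=5: → [18,21),[17,20),[16,19); WM=18; [14,17) fires=9 [15,18) fires=3
i=16 t=19 v=3: → [19,22),[18,21),[17,20); WM=19; [16,19) fires=5
i=17 t=12 v=9: DROP (t<19-2); WM=19
i=18 t=22 v=9: → [22,25),[21,24),[20,23); WM=22; [17,20) fires=5 [18,21) fires=5 [19,22) fires=3
i=19 t=23 v=6: → [23,26),[22,25),[21,24); WM=23; [20,23) fires=9
i=20 t=21 v=9: → [21,24),[20,23),[19,22); WM=23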